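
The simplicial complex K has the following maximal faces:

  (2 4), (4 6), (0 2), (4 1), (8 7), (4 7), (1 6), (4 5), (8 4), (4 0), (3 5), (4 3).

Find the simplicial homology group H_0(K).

H_0 ≅ Z.

Take the total order 0 < 1 < 2 < 3 < 4 < 5 < 6 < 7 < 8 on the vertex set. Then K (dimension 1) consists of the simplices:

  0-simplices (9): [0], [1], [2], [3], [4], [5], [6], [7], [8]
  1-simplices (12): [0,2], [0,4], [1,4], [1,6], [2,4], [3,4], [3,5], [4,5], [4,6], [4,7], [4,8], [7,8]

Hence C_0 ≅ Z^9, C_1 ≅ Z^12.

Boundary ∂_1: C_1 → C_0 is given by ∂[p,q] = [q] − [p]. For instance
  ∂[7,8] = [8] − [7].
The 9×12 boundary matrix has rank 8 and Smith normal form diag(1,1,1,1,1,1,1,1).

From H_k ≅ ker(∂_k) / im(∂_{k+1}) we obtain:

  H_0: rank C_0 − rank ∂_1 = 9 − 8 = 1, and the invariant factors of ∂_1 are all 1, so H_0 ≅ Z.

(K is a triangulation of a wedge of 4 circles.)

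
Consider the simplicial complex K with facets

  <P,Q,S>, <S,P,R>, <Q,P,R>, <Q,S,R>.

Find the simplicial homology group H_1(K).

H_1 ≅ 0.

K has 4 vertices, 6 edges, 4 triangles.
rank ∂_1 = 3, rank ∂_2 = 3 ⇒ b_1 = 6 − 3 − 3 = 0; all invariant factors of ∂_2 are 1 so no torsion. So H_1 = 0.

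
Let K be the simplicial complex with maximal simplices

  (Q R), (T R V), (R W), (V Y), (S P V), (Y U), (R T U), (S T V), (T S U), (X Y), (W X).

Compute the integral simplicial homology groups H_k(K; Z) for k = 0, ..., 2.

H_0 = Z,  H_1 = Z^2,  H_2 = 0.

Take the total order P < Q < R < S < T < U < V < W < X < Y on the vertex set. Then K (dimension 2) consists of the simplices:

  0-simplices (10): P, Q, R, S, T, U, V, W, X, Y
  1-simplices (16): PS, PV, QR, RT, RU, RV, RW, ST, SU, SV, TU, TV, UY, VY, WX, XY
  2-simplices (5): PSV, RTU, RTV, STU, STV

so the chain groups are C_0 ≅ Z^10, C_1 ≅ Z^16, C_2 ≅ Z^5.

∂_1: C_1 → C_0 sends each edge [p,q] (with p < q) to q − p.
The 10×16 boundary matrix has rank 9 and Smith normal form diag(1,1,1,1,1,1,1,1,1).

∂_2: C_2 → C_1 acts by ∂[p,q,r] = [q,r] − [p,r] + [p,q]. For instance
  ∂RTV = TV − RV + RT,
  ∂RTU = TU − RU + RT.
The 16×5 boundary matrix has rank 5 and Smith normal form diag(1,1,1,1,1).

Reading off H_k = ker ∂_k / im ∂_{k+1}:

  H_0: rank C_0 − rank ∂_1 = 10 − 9 = 1, and the invariant factors of ∂_1 are all 1, so H_0 ≅ Z.
  H_1: rank ker ∂_1 − rank ∂_2 = (16 − 9) − 5 = 2, and the invariant factors of ∂_2 are all 1, so H_1 ≅ Z^2.
  H_2: rank ker ∂_2 − rank ∂_3 = (5 − 5) − 0 = 0, and there is no ∂_3, so H_2 ≅ 0.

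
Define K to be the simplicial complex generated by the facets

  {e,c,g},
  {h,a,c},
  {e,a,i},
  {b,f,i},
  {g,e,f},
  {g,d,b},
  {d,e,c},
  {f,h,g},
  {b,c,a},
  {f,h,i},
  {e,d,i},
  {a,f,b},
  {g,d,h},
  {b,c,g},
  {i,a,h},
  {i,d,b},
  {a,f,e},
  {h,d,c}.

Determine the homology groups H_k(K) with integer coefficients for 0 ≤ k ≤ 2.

H_0 = Z,  H_1 = Z ⊕ Z_2,  H_2 = 0.

Fix the vertex order a < b < c < d < e < f < g < h < i and write every simplex with vertices in increasing order. Then dim K = 2 and the simplices of K are:

  0-simplices (9): a, b, c, d, e, f, g, h, i
  1-simplices (27): ab, ac, ae, af, ah, ai, bc, bd, bf, bg, bi, cd, ce, cg, ch, de, dg, dh, di, ef, eg, ei, fg, fh, fi, gh, hi
  2-simplices (18): abc, abf, ach, aef, aei, ahi, bcg, bdg, bdi, bfi, cde, cdh, ceg, dei, dgh, efg, fgh, fhi

giving chain groups C_0 ≅ Z^9, C_1 ≅ Z^27, C_2 ≅ Z^18.

The boundary map ∂_1: C_1 → C_0 maps an edge to its endpoints' difference, ∂[p,q] = q − p.
The 9×27 boundary matrix has rank 8 and Smith normal form diag(1,1,1,1,1,1,1,1).

Boundary ∂_2: C_2 → C_1 maps a triangle to the signed sum of its edges. For instance
  ∂cdh = dh − ch + cd,
  ∂fhi = hi − fi + fh.
The 27×18 boundary matrix has rank 18 and Smith normal form diag(1,1,1,1,1,1,1,1,1,1,1,1,1,1,1,1,1,2).

Computing H_k = (kernel of ∂_k) / (image of ∂_{k+1}):

  H_0: rank C_0 − rank ∂_1 = 9 − 8 = 1, and the invariant factors of ∂_1 are all 1, so H_0 = Z.
  H_1: rank ker ∂_1 − rank ∂_2 = (27 − 8) − 18 = 1, and ∂_2 has invariant factor 2 > 1, so H_1 = Z ⊕ Z_2.
  H_2: rank ker ∂_2 − rank ∂_3 = (18 − 18) − 0 = 0, and there is no ∂_3, so H_2 = 0.

As a check, the Euler characteristic is 9 − 27 + 18 = 0, which agrees with 1 − 1 + 0 = 0.
(K is a triangulation of the Klein bottle.)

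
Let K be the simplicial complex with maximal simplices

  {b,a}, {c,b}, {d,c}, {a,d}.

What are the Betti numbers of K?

b_0 = 1, b_1 = 1.

Take the total order a < b < c < d on the vertex set. Then K (dimension 1) consists of the simplices:

  0-simplices (4): a, b, c, d
  1-simplices (4): ab, ad, bc, cd

giving chain groups C_0 ≅ Z^4, C_1 ≅ Z^4.

∂_1: C_1 → C_0 maps an edge to its endpoints' difference, ∂[p,q] = q − p. For instance
  ∂ab = b − a.
This gives a 4×4 integer matrix of rank 3; reducing to Smith normal form yields diagonal entries (1,1,1).

From H_k ≅ ker(∂_k) / im(∂_{k+1}) we obtain:

  H_0: rank C_0 − rank ∂_1 = 4 − 3 = 1, and the invariant factors of ∂_1 are all 1, so H_0 = Z.
  H_1: rank ker ∂_1 − rank ∂_2 = (4 − 3) − 0 = 1, and there is no ∂_2, so H_1 = Z.

Hence the Betti numbers are b_0 = 1, b_1 = 1.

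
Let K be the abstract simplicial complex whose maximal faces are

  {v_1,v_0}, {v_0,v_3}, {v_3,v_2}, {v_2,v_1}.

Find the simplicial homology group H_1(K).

Order the vertices as v_0 < v_1 < v_2 < v_3. Listing each simplex with vertices in this order, K has dimension 1 with simplices:

  0-simplices (4): [v_0], [v_1], [v_2], [v_3]
  1-simplices (4): [v_0,v_1], [v_0,v_3], [v_1,v_2], [v_2,v_3]

so the chain groups are C_0 ≅ Z^4, C_1 ≅ Z^4.

The boundary map ∂_1: C_1 → C_0 sends each edge [p,q] (with p < q) to q − p. For instance
  ∂[v_0,v_1] = [v_1] − [v_0].
This gives a 4×4 integer matrix of rank 3; reducing to Smith normal form yields diagonal entries (1,1,1).

Reading off H_k = ker ∂_k / im ∂_{k+1}:

  H_1: rank ker ∂_1 − rank ∂_2 = (4 − 3) − 0 = 1, and there is no ∂_2, so H_1 ≅ Z.

H_1 = Z.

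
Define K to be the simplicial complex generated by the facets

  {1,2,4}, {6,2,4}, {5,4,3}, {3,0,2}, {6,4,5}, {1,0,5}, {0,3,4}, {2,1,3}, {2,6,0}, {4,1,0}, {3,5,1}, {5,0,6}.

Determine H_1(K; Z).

Fix the vertex order 0 < 1 < 2 < 3 < 4 < 5 < 6 and write every simplex with vertices in increasing order. Then dim K = 2 and the simplices of K are:

  0-simplices (7): [0], [1], [2], [3], [4], [5], [6]
  1-simplices (18): [0,1], [0,2], [0,3], [0,4], [0,5], [0,6], [1,2], [1,3], [1,4], [1,5], [2,3], [2,4], [2,6], [3,4], [3,5], [4,5], [4,6], [5,6]
  2-simplices (12): [0,1,4], [0,1,5], [0,2,3], [0,2,6], [0,3,4], [0,5,6], [1,2,3], [1,2,4], [1,3,5], [2,4,6], [3,4,5], [4,5,6]

Hence C_0 ≅ Z^7, C_1 ≅ Z^18, C_2 ≅ Z^12.

The boundary map ∂_1: C_1 → C_0 sends each edge [p,q] (with p < q) to q − p.
This gives a 7×18 integer matrix of rank 6; reducing to Smith normal form yields diagonal entries (1,1,1,1,1,1).

The boundary map ∂_2: C_2 → C_1 maps a triangle to the signed sum of its edges. For instance
  ∂[0,5,6] = [5,6] − [0,6] + [0,5],
  ∂[0,1,5] = [1,5] − [0,5] + [0,1].
The resulting 18×12 matrix has rank 12, and its Smith normal form has invariant factors (1,1,1,1,1,1,1,1,1,1,1,2).

From H_k ≅ ker(∂_k) / im(∂_{k+1}) we obtain:

  H_1: rank ker ∂_1 − rank ∂_2 = (18 − 6) − 12 = 0, and ∂_2 has invariant factor 2 > 1, so H_1 = Z_2.

(K is a triangulation of the real projective plane RP^2.)

H_1 ≅ Z_2.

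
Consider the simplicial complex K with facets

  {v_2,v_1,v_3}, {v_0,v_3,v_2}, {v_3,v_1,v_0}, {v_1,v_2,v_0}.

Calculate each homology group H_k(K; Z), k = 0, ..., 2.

Order the vertices as v_0 < v_1 < v_2 < v_3. Listing each simplex with vertices in this order, K has dimension 2 with simplices:

  0-simplices (4): [v_0], [v_1], [v_2], [v_3]
  1-simplices (6): [v_0,v_1], [v_0,v_2], [v_0,v_3], [v_1,v_2], [v_1,v_3], [v_2,v_3]
  2-simplices (4): [v_0,v_1,v_2], [v_0,v_1,v_3], [v_0,v_2,v_3], [v_1,v_2,v_3]

giving chain groups C_0 ≅ Z^4, C_1 ≅ Z^6, C_2 ≅ Z^4.

Boundary ∂_1: C_1 → C_0 maps an edge to its endpoints' difference, ∂[p,q] = q − p. For instance
  ∂[v_2,v_3] = [v_3] − [v_2].
The 4×6 boundary matrix has rank 3 and Smith normal form diag(1,1,1).

Boundary ∂_2: C_2 → C_1 maps a triangle to the signed sum of its edges. For instance
  ∂[v_1,v_2,v_3] = [v_2,v_3] − [v_1,v_3] + [v_1,v_2],
  ∂[v_0,v_1,v_3] = [v_1,v_3] − [v_0,v_3] + [v_0,v_1].
This gives a 6×4 integer matrix of rank 3; reducing to Smith normal form yields diagonal entries (1,1,1).

From H_k ≅ ker(∂_k) / im(∂_{k+1}) we obtain:

  H_0: rank C_0 − rank ∂_1 = 4 − 3 = 1, and the invariant factors of ∂_1 are all 1, so H_0 = Z.
  H_1: rank ker ∂_1 − rank ∂_2 = (6 − 3) − 3 = 0, and the invariant factors of ∂_2 are all 1, so H_1 = 0.
  H_2: rank ker ∂_2 − rank ∂_3 = (4 − 3) − 0 = 1, and there is no ∂_3, so H_2 = Z.

(K is a triangulation of the 2-sphere S^2.)

H_0 ≅ Z,  H_1 = 0,  H_2 ≅ Z.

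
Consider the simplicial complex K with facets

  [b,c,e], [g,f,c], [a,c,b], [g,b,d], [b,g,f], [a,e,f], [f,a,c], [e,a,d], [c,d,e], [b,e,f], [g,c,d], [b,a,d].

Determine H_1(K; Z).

H_1 ≅ Z/2Z.

Order the vertices as a < b < c < d < e < f < g. Listing each simplex with vertices in this order, K has dimension 2 with simplices:

  0-simplices (7): a, b, c, d, e, f, g
  1-simplices (18): ab, ac, ad, ae, af, bc, bd, be, bf, bg, cd, ce, cf, cg, de, dg, ef, fg
  2-simplices (12): abc, abd, acf, ade, aef, bce, bdg, bef, bfg, cde, cdg, cfg

Hence C_0 ≅ Z^7, C_1 ≅ Z^18, C_2 ≅ Z^12.

Boundary ∂_1: C_1 → C_0 maps an edge to its endpoints' difference, ∂[p,q] = q − p.
This gives a 7×18 integer matrix of rank 6; reducing to Smith normal form yields diagonal entries (1,1,1,1,1,1).

The boundary map ∂_2: C_2 → C_1 maps a triangle to the signed sum of its edges. For instance
  ∂cde = de − ce + cd,
  ∂abd = bd − ad + ab.
This gives a 18×12 integer matrix of rank 12; reducing to Smith normal form yields diagonal entries (1,1,1,1,1,1,1,1,1,1,1,2).

Reading off H_k = ker ∂_k / im ∂_{k+1}:

  H_1: rank ker ∂_1 − rank ∂_2 = (18 − 6) − 12 = 0, and ∂_2 has invariant factor 2 > 1, so H_1 = Z/2Z.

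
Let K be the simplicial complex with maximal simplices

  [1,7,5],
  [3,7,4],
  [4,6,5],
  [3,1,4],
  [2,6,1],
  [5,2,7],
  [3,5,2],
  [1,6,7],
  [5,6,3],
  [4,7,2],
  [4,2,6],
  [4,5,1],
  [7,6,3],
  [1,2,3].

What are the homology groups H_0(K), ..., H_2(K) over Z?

Take the total order 1 < 2 < 3 < 4 < 5 < 6 < 7 on the vertex set. Then K (dimension 2) consists of the simplices:

  0-simplices (7): [1], [2], [3], [4], [5], [6], [7]
  1-simplices (21): [1,2], [1,3], [1,4], [1,5], [1,6], [1,7], [2,3], [2,4], [2,5], [2,6], [2,7], [3,4], [3,5], [3,6], [3,7], [4,5], [4,6], [4,7], [5,6], [5,7], [6,7]
  2-simplices (14): [1,2,3], [1,2,6], [1,3,4], [1,4,5], [1,5,7], [1,6,7], [2,3,5], [2,4,6], [2,4,7], [2,5,7], [3,4,7], [3,5,6], [3,6,7], [4,5,6]

giving chain groups C_0 ≅ Z^7, C_1 ≅ Z^21, C_2 ≅ Z^14.

∂_1: C_1 → C_0 sends each edge [p,q] (with p < q) to q − p.
The 7×21 boundary matrix has rank 6 and Smith normal form diag(1,1,1,1,1,1).

∂_2: C_2 → C_1 acts by ∂[p,q,r] = [q,r] − [p,r] + [p,q]. For instance
  ∂[1,2,6] = [2,6] − [1,6] + [1,2],
  ∂[1,2,3] = [2,3] − [1,3] + [1,2].
This gives a 21×14 integer matrix of rank 13; reducing to Smith normal form yields diagonal entries (1,1,1,1,1,1,1,1,1,1,1,1,1).

From H_k ≅ ker(∂_k) / im(∂_{k+1}) we obtain:

  H_0: rank C_0 − rank ∂_1 = 7 − 6 = 1, and the invariant factors of ∂_1 are all 1, so H_0 = Z.
  H_1: rank ker ∂_1 − rank ∂_2 = (21 − 6) − 13 = 2, and the invariant factors of ∂_2 are all 1, so H_1 = Z^2.
  H_2: rank ker ∂_2 − rank ∂_3 = (14 − 13) − 0 = 1, and there is no ∂_3, so H_2 = Z.

H_0 = Z,  H_1 = Z^2,  H_2 = Z.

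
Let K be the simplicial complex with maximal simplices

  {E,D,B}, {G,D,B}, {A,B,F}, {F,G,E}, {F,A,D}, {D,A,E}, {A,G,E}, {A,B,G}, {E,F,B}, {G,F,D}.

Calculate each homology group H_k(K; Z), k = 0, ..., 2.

H_0 ≅ Z,  H_1 ≅ Z/2Z,  H_2 = 0.

K has 6 vertices, 15 edges, 10 triangles.
rank ∂_0 = 0, rank ∂_1 = 5 ⇒ b_0 = 6 − 0 − 5 = 1; all invariant factors of ∂_1 are 1 so no torsion. So H_0 ≅ Z.
rank ∂_1 = 5, rank ∂_2 = 10 ⇒ b_1 = 15 − 5 − 10 = 0; ∂_2 has invariant factor(s) [2] giving torsion. So H_1 ≅ Z/2Z.
rank ∂_2 = 10, rank ∂_3 = 0 ⇒ b_2 = 10 − 10 − 0 = 0. So H_2 ≅ 0.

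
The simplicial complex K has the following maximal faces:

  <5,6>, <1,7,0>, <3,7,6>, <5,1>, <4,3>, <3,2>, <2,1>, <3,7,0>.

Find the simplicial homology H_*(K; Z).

H_0 ≅ Z,  H_1 ≅ Z^2,  H_2 = 0.

K has 8 vertices, 12 edges, 3 triangles.
rank ∂_0 = 0, rank ∂_1 = 7 ⇒ b_0 = 8 − 0 − 7 = 1; all invariant factors of ∂_1 are 1 so no torsion. So H_0 ≅ Z.
rank ∂_1 = 7, rank ∂_2 = 3 ⇒ b_1 = 12 − 7 − 3 = 2; all invariant factors of ∂_2 are 1 so no torsion. So H_1 ≅ Z^2.
rank ∂_2 = 3, rank ∂_3 = 0 ⇒ b_2 = 3 − 3 − 0 = 0. So H_2 ≅ 0.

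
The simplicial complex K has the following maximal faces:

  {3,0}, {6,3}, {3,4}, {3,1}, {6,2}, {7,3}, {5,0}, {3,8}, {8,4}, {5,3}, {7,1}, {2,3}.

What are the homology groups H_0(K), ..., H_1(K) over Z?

H_0 = Z,  H_1 = Z^4.

Order the vertices as 0 < 1 < 2 < 3 < 4 < 5 < 6 < 7 < 8. Listing each simplex with vertices in this order, K has dimension 1 with simplices:

  0-simplices (9): [0], [1], [2], [3], [4], [5], [6], [7], [8]
  1-simplices (12): [0,3], [0,5], [1,3], [1,7], [2,3], [2,6], [3,4], [3,5], [3,6], [3,7], [3,8], [4,8]

giving chain groups C_0 ≅ Z^9, C_1 ≅ Z^12.

∂_1: C_1 → C_0 is given by ∂[p,q] = [q] − [p]. For instance
  ∂[2,3] = [3] − [2].
As a 9×12 matrix over Z this has rank 8, with invariant factors (1,1,1,1,1,1,1,1).

Reading off H_k = ker ∂_k / im ∂_{k+1}:

  H_0: rank C_0 − rank ∂_1 = 9 − 8 = 1, and the invariant factors of ∂_1 are all 1, so H_0 ≅ Z.
  H_1: rank ker ∂_1 − rank ∂_2 = (12 − 8) − 0 = 4, and there is no ∂_2, so H_1 ≅ Z^4.

(K is a triangulation of a wedge of 4 circles.)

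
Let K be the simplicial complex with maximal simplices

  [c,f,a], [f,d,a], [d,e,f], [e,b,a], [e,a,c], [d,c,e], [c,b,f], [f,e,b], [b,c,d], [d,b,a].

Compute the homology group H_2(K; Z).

Take the total order a < b < c < d < e < f on the vertex set. Then K (dimension 2) consists of the simplices:

  0-simplices (6): a, b, c, d, e, f
  1-simplices (15): ab, ac, ad, ae, af, bc, bd, be, bf, cd, ce, cf, de, df, ef
  2-simplices (10): abd, abe, ace, acf, adf, bcd, bcf, bef, cde, def

giving chain groups C_0 ≅ Z^6, C_1 ≅ Z^15, C_2 ≅ Z^10.

The boundary map ∂_1: C_1 → C_0 maps an edge to its endpoints' difference, ∂[p,q] = q − p.
The resulting 6×15 matrix has rank 5, and its Smith normal form has invariant factors (1,1,1,1,1).

The boundary map ∂_2: C_2 → C_1 acts by ∂[p,q,r] = [q,r] − [p,r] + [p,q]. For instance
  ∂bef = ef − bf + be,
  ∂abe = be − ae + ab.
As a 15×10 matrix over Z this has rank 10, with invariant factors (1,1,1,1,1,1,1,1,1,2).

Computing H_k = (kernel of ∂_k) / (image of ∂_{k+1}):

  H_2: rank ker ∂_2 − rank ∂_3 = (10 − 10) − 0 = 0, and there is no ∂_3, so H_2 = 0.

H_2 = 0.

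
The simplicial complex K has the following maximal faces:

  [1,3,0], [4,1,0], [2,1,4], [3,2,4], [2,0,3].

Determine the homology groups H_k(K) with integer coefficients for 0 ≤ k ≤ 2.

Take the total order 0 < 1 < 2 < 3 < 4 on the vertex set. Then K (dimension 2) consists of the simplices:

  0-simplices (5): [0], [1], [2], [3], [4]
  1-simplices (10): [0,1], [0,2], [0,3], [0,4], [1,2], [1,3], [1,4], [2,3], [2,4], [3,4]
  2-simplices (5): [0,1,3], [0,1,4], [0,2,3], [1,2,4], [2,3,4]

giving chain groups C_0 ≅ Z^5, C_1 ≅ Z^10, C_2 ≅ Z^5.

∂_1: C_1 → C_0 is given by ∂[p,q] = [q] − [p].
As a 5×10 matrix over Z this has rank 4, with invariant factors (1,1,1,1).

Boundary ∂_2: C_2 → C_1 maps a triangle to the signed sum of its edges. For instance
  ∂[1,2,4] = [2,4] − [1,4] + [1,2],
  ∂[2,3,4] = [3,4] − [2,4] + [2,3].
This gives a 10×5 integer matrix of rank 5; reducing to Smith normal form yields diagonal entries (1,1,1,1,1).

Reading off H_k = ker ∂_k / im ∂_{k+1}:

  H_0: rank C_0 − rank ∂_1 = 5 − 4 = 1, and the invariant factors of ∂_1 are all 1, so H_0 = Z.
  H_1: rank ker ∂_1 − rank ∂_2 = (10 − 4) − 5 = 1, and the invariant factors of ∂_2 are all 1, so H_1 = Z.
  H_2: rank ker ∂_2 − rank ∂_3 = (5 − 5) − 0 = 0, and there is no ∂_3, so H_2 = 0.

H_0 = Z,  H_1 = Z,  H_2 = 0.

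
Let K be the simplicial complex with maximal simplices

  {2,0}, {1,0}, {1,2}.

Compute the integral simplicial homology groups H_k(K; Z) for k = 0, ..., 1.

H_0 = Z,  H_1 = Z.

We work with the vertex ordering 0 < 1 < 2. The simplices of K, each written with vertices in increasing order, are:

  0-simplices (3): [0], [1], [2]
  1-simplices (3): [0,1], [0,2], [1,2]

so the chain groups are C_0 ≅ Z^3, C_1 ≅ Z^3.

Boundary ∂_1: C_1 → C_0 is given by ∂[p,q] = [q] − [p]. For instance
  ∂[0,1] = [1] − [0].
This gives a 3×3 integer matrix of rank 2; reducing to Smith normal form yields diagonal entries (1,1).

Now H_k = ker ∂_k / im ∂_{k+1}, so:

  H_0: rank C_0 − rank ∂_1 = 3 − 2 = 1, and the invariant factors of ∂_1 are all 1, so H_0 ≅ Z.
  H_1: rank ker ∂_1 − rank ∂_2 = (3 − 2) − 0 = 1, and there is no ∂_2, so H_1 ≅ Z.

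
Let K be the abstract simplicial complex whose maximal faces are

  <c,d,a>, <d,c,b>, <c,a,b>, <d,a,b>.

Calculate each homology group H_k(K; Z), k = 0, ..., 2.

H_0 ≅ Z,  H_1 = 0,  H_2 ≅ Z.

Fix the vertex order a < b < c < d and write every simplex with vertices in increasing order. Then dim K = 2 and the simplices of K are:

  0-simplices (4): a, b, c, d
  1-simplices (6): ab, ac, ad, bc, bd, cd
  2-simplices (4): abc, abd, acd, bcd

so the chain groups are C_0 ≅ Z^4, C_1 ≅ Z^6, C_2 ≅ Z^4.

The boundary map ∂_1: C_1 → C_0 maps an edge to its endpoints' difference, ∂[p,q] = q − p.
This gives a 4×6 integer matrix of rank 3; reducing to Smith normal form yields diagonal entries (1,1,1).

The boundary map ∂_2: C_2 → C_1 maps a triangle to the signed sum of its edges. For instance
  ∂abc = bc − ac + ab,
  ∂abd = bd − ad + ab.
This gives a 6×4 integer matrix of rank 3; reducing to Smith normal form yields diagonal entries (1,1,1).

Now H_k = ker ∂_k / im ∂_{k+1}, so:

  H_0: rank C_0 − rank ∂_1 = 4 − 3 = 1, and the invariant factors of ∂_1 are all 1, so H_0 = Z.
  H_1: rank ker ∂_1 − rank ∂_2 = (6 − 3) − 3 = 0, and the invariant factors of ∂_2 are all 1, so H_1 = 0.
  H_2: rank ker ∂_2 − rank ∂_3 = (4 − 3) − 0 = 1, and there is no ∂_3, so H_2 = Z.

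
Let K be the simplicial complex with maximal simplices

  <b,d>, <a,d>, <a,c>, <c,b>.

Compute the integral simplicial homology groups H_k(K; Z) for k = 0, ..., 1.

Order the vertices as a < b < c < d. Listing each simplex with vertices in this order, K has dimension 1 with simplices:

  0-simplices (4): a, b, c, d
  1-simplices (4): ac, ad, bc, bd

giving chain groups C_0 ≅ Z^4, C_1 ≅ Z^4.

The boundary map ∂_1: C_1 → C_0 is given by ∂[p,q] = [q] − [p].
The 4×4 boundary matrix has rank 3 and Smith normal form diag(1,1,1).

Now H_k = ker ∂_k / im ∂_{k+1}, so:

  H_0: rank C_0 − rank ∂_1 = 4 − 3 = 1, and the invariant factors of ∂_1 are all 1, so H_0 = Z.
  H_1: rank ker ∂_1 − rank ∂_2 = (4 − 3) − 0 = 1, and there is no ∂_2, so H_1 = Z.

As a check, the Euler characteristic is 4 − 4 = 0, which agrees with 1 − 1 = 0.

H_0 ≅ Z,  H_1 ≅ Z.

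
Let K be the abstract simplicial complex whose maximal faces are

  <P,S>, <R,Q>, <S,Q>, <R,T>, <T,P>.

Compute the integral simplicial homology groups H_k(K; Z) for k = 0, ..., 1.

Fix the vertex order P < Q < R < S < T and write every simplex with vertices in increasing order. Then dim K = 1 and the simplices of K are:

  0-simplices (5): P, Q, R, S, T
  1-simplices (5): PS, PT, QR, QS, RT

Hence C_0 ≅ Z^5, C_1 ≅ Z^5.

∂_1: C_1 → C_0 sends each edge [p,q] (with p < q) to q − p.
This gives a 5×5 integer matrix of rank 4; reducing to Smith normal form yields diagonal entries (1,1,1,1).

Computing H_k = (kernel of ∂_k) / (image of ∂_{k+1}):

  H_0: rank C_0 − rank ∂_1 = 5 − 4 = 1, and the invariant factors of ∂_1 are all 1, so H_0 ≅ Z.
  H_1: rank ker ∂_1 − rank ∂_2 = (5 − 4) − 0 = 1, and there is no ∂_2, so H_1 ≅ Z.

H_0 ≅ Z,  H_1 ≅ Z.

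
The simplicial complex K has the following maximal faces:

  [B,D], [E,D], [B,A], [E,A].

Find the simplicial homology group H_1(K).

H_1 = Z.

Order the vertices as A < B < D < E. Listing each simplex with vertices in this order, K has dimension 1 with simplices:

  0-simplices (4): A, B, D, E
  1-simplices (4): AB, AE, BD, DE

so the chain groups are C_0 ≅ Z^4, C_1 ≅ Z^4.

The boundary map ∂_1: C_1 → C_0 maps an edge to its endpoints' difference, ∂[p,q] = q − p.
This gives a 4×4 integer matrix of rank 3; reducing to Smith normal form yields diagonal entries (1,1,1).

Computing H_k = (kernel of ∂_k) / (image of ∂_{k+1}):

  H_1: rank ker ∂_1 − rank ∂_2 = (4 − 3) − 0 = 1, and there is no ∂_2, so H_1 = Z.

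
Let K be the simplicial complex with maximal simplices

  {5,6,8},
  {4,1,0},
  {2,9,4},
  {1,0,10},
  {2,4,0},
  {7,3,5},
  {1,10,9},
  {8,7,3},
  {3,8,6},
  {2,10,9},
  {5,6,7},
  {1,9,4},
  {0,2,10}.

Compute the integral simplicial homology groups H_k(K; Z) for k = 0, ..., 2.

We work with the vertex ordering 0 < 1 < 2 < 3 < 4 < 5 < 6 < 7 < 8 < 9 < 10. The simplices of K, each written with vertices in increasing order, are:

  0-simplices (11): [0], [1], [2], [3], [4], [5], [6], [7], [8], [9], [10]
  1-simplices (22): [0,1], [0,2], [0,4], [0,10], [1,4], [1,9], [1,10], [2,4], [2,9], [2,10], [3,5], [3,6], [3,7], [3,8], [4,9], [5,6], [5,7], [5,8], [6,7], [6,8], [7,8], [9,10]
  2-simplices (13): [0,1,4], [0,1,10], [0,2,4], [0,2,10], [1,4,9], [1,9,10], [2,4,9], [2,9,10], [3,5,7], [3,6,8], [3,7,8], [5,6,7], [5,6,8]

giving chain groups C_0 ≅ Z^11, C_1 ≅ Z^22, C_2 ≅ Z^13.

Boundary ∂_1: C_1 → C_0 is given by ∂[p,q] = [q] − [p].
As a 11×22 matrix over Z this has rank 9, with invariant factors (1,1,1,1,1,1,1,1,1).

∂_2: C_2 → C_1 acts by ∂[p,q,r] = [q,r] − [p,r] + [p,q]. For instance
  ∂[0,1,10] = [1,10] − [0,10] + [0,1],
  ∂[3,5,7] = [5,7] − [3,7] + [3,5].
The resulting 22×13 matrix has rank 12, and its Smith normal form has invariant factors (1,1,1,1,1,1,1,1,1,1,1,1).

From H_k ≅ ker(∂_k) / im(∂_{k+1}) we obtain:

  H_0: rank C_0 − rank ∂_1 = 11 − 9 = 2, and the invariant factors of ∂_1 are all 1, so H_0 = Z^2.
  H_1: rank ker ∂_1 − rank ∂_2 = (22 − 9) − 12 = 1, and the invariant factors of ∂_2 are all 1, so H_1 = Z.
  H_2: rank ker ∂_2 − rank ∂_3 = (13 − 12) − 0 = 1, and there is no ∂_3, so H_2 = Z.

As a check, the Euler characteristic is 11 − 22 + 13 = 2, which agrees with 2 − 1 + 1 = 2.

H_0 ≅ Z^2,  H_1 ≅ Z,  H_2 ≅ Z.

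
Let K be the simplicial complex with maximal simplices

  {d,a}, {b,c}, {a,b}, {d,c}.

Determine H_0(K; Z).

Take the total order a < b < c < d on the vertex set. Then K (dimension 1) consists of the simplices:

  0-simplices (4): a, b, c, d
  1-simplices (4): ab, ad, bc, cd

giving chain groups C_0 ≅ Z^4, C_1 ≅ Z^4.

∂_1: C_1 → C_0 sends each edge [p,q] (with p < q) to q − p.
This gives a 4×4 integer matrix of rank 3; reducing to Smith normal form yields diagonal entries (1,1,1).

Reading off H_k = ker ∂_k / im ∂_{k+1}:

  H_0: rank C_0 − rank ∂_1 = 4 − 3 = 1, and the invariant factors of ∂_1 are all 1, so H_0 ≅ Z.

H_0 ≅ Z.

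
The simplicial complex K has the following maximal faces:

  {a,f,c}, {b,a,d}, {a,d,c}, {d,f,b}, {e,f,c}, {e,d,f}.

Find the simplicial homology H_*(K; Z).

H_0 = Z,  H_1 = Z,  H_2 = 0.

Order the vertices as a < b < c < d < e < f. Listing each simplex with vertices in this order, K has dimension 2 with simplices:

  0-simplices (6): a, b, c, d, e, f
  1-simplices (12): ab, ac, ad, af, bd, bf, cd, ce, cf, de, df, ef
  2-simplices (6): abd, acd, acf, bdf, cef, def

giving chain groups C_0 ≅ Z^6, C_1 ≅ Z^12, C_2 ≅ Z^6.

Boundary ∂_1: C_1 → C_0 sends each edge [p,q] (with p < q) to q − p. For instance
  ∂ef = f − e.
As a 6×12 matrix over Z this has rank 5, with invariant factors (1,1,1,1,1).

Boundary ∂_2: C_2 → C_1 maps a triangle to the signed sum of its edges. For instance
  ∂cef = ef − cf + ce,
  ∂acd = cd − ad + ac.
The 12×6 boundary matrix has rank 6 and Smith normal form diag(1,1,1,1,1,1).

From H_k ≅ ker(∂_k) / im(∂_{k+1}) we obtain:

  H_0: rank C_0 − rank ∂_1 = 6 − 5 = 1, and the invariant factors of ∂_1 are all 1, so H_0 ≅ Z.
  H_1: rank ker ∂_1 − rank ∂_2 = (12 − 5) − 6 = 1, and the invariant factors of ∂_2 are all 1, so H_1 ≅ Z.
  H_2: rank ker ∂_2 − rank ∂_3 = (6 − 6) − 0 = 0, and there is no ∂_3, so H_2 ≅ 0.

As a check, the Euler characteristic is 6 − 12 + 6 = 0, which agrees with 1 − 1 + 0 = 0.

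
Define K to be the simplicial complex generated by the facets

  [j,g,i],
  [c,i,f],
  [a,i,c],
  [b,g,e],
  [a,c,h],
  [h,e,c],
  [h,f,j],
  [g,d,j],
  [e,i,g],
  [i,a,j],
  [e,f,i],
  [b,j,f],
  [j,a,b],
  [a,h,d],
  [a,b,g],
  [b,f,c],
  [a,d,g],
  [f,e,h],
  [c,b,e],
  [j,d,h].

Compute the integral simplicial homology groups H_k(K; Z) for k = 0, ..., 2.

K has 10 vertices, 30 edges, 20 triangles.
rank ∂_0 = 0, rank ∂_1 = 9 ⇒ b_0 = 10 − 0 − 9 = 1; all invariant factors of ∂_1 are 1 so no torsion. So H_0 ≅ Z.
rank ∂_1 = 9, rank ∂_2 = 20 ⇒ b_1 = 30 − 9 − 20 = 1; ∂_2 has invariant factor(s) [2] giving torsion. So H_1 ≅ Z × Z/2.
rank ∂_2 = 20, rank ∂_3 = 0 ⇒ b_2 = 20 − 20 − 0 = 0. So H_2 ≅ 0.

H_0 = Z,  H_1 = Z × Z/2,  H_2 = 0.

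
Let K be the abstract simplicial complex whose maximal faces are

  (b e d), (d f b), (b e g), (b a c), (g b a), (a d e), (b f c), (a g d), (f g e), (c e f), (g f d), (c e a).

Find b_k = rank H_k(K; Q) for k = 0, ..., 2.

Order the vertices as a < b < c < d < e < f < g. Listing each simplex with vertices in this order, K has dimension 2 with simplices:

  0-simplices (7): a, b, c, d, e, f, g
  1-simplices (18): ab, ac, ad, ae, ag, bc, bd, be, bf, bg, ce, cf, de, df, dg, ef, eg, fg
  2-simplices (12): abc, abg, ace, ade, adg, bcf, bde, bdf, beg, cef, dfg, efg

so the chain groups are C_0 ≅ Z^7, C_1 ≅ Z^18, C_2 ≅ Z^12.

∂_1: C_1 → C_0 sends each edge [p,q] (with p < q) to q − p. For instance
  ∂ce = e − c.
The resulting 7×18 matrix has rank 6, and its Smith normal form has invariant factors (1,1,1,1,1,1).

∂_2: C_2 → C_1 acts by ∂[p,q,r] = [q,r] − [p,r] + [p,q]. For instance
  ∂dfg = fg − dg + df,
  ∂abg = bg − ag + ab.
This gives a 18×12 integer matrix of rank 12; reducing to Smith normal form yields diagonal entries (1,1,1,1,1,1,1,1,1,1,1,2).

From H_k ≅ ker(∂_k) / im(∂_{k+1}) we obtain:

  H_0: rank C_0 − rank ∂_1 = 7 − 6 = 1, and the invariant factors of ∂_1 are all 1, so H_0 ≅ Z.
  H_1: rank ker ∂_1 − rank ∂_2 = (18 − 6) − 12 = 0, and ∂_2 has invariant factor 2 > 1, so H_1 ≅ Z/2.
  H_2: rank ker ∂_2 − rank ∂_3 = (12 − 12) − 0 = 0, and there is no ∂_3, so H_2 ≅ 0.

As a check, the Euler characteristic is 7 − 18 + 12 = 1, which agrees with 1 − 0 + 0 = 1.

Hence the Betti numbers are b_0 = 1, b_1 = 0, b_2 = 0.

b_0 = 1, b_1 = 0, b_2 = 0.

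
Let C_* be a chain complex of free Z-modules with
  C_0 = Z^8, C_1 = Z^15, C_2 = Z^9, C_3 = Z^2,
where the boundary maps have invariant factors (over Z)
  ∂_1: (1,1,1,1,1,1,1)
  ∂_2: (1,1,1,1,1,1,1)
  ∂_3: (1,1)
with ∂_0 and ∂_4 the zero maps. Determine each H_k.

H_0: b_0 = 8 − 0 − 7 = 1; torsion from ∂_1 factors > 1: none. So H_0 ≅ Z.
H_1: b_1 = 15 − 7 − 7 = 1; torsion from ∂_2 factors > 1: none. So H_1 ≅ Z.
H_2: b_2 = 9 − 7 − 2 = 0; torsion from ∂_3 factors > 1: none. So H_2 ≅ 0.
H_3: b_3 = 2 − 2 − 0 = 0; torsion from ∂_4 factors > 1: none. So H_3 ≅ 0.

H_0 ≅ Z,  H_1 ≅ Z,  H_2 = 0,  H_3 = 0.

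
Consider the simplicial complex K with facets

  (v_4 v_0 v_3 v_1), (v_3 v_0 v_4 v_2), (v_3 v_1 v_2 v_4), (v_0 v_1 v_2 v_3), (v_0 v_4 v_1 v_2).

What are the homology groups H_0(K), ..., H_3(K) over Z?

Fix the vertex order v_0 < v_1 < v_2 < v_3 < v_4 and write every simplex with vertices in increasing order. Then dim K = 3 and the simplices of K are:

  0-simplices (5): [v_0], [v_1], [v_2], [v_3], [v_4]
  1-simplices (10): [v_0,v_1], [v_0,v_2], [v_0,v_3], [v_0,v_4], [v_1,v_2], [v_1,v_3], [v_1,v_4], [v_2,v_3], [v_2,v_4], [v_3,v_4]
  2-simplices (10): [v_0,v_1,v_2], [v_0,v_1,v_3], [v_0,v_1,v_4], [v_0,v_2,v_3], [v_0,v_2,v_4], [v_0,v_3,v_4], [v_1,v_2,v_3], [v_1,v_2,v_4], [v_1,v_3,v_4], [v_2,v_3,v_4]
  3-simplices (5): [v_0,v_1,v_2,v_3], [v_0,v_1,v_2,v_4], [v_0,v_1,v_3,v_4], [v_0,v_2,v_3,v_4], [v_1,v_2,v_3,v_4]

Hence C_0 ≅ Z^5, C_1 ≅ Z^10, C_2 ≅ Z^10, C_3 ≅ Z^5.

The boundary map ∂_1: C_1 → C_0 sends each edge [p,q] (with p < q) to q − p.
The 5×10 boundary matrix has rank 4 and Smith normal form diag(1,1,1,1).

The boundary map ∂_2: C_2 → C_1 acts by ∂[p,q,r] = [q,r] − [p,r] + [p,q]. For instance
  ∂[v_0,v_2,v_4] = [v_2,v_4] − [v_0,v_4] + [v_0,v_2],
  ∂[v_0,v_1,v_3] = [v_1,v_3] − [v_0,v_3] + [v_0,v_1].
This gives a 10×10 integer matrix of rank 6; reducing to Smith normal form yields diagonal entries (1,1,1,1,1,1).

The boundary map ∂_3: C_3 → C_2 sends each 3-simplex σ to the alternating sum Σ_i (−1)^i (σ with its i-th vertex removed). For instance
  ∂[v_0,v_2,v_3,v_4] = [v_2,v_3,v_4] − [v_0,v_3,v_4] + [v_0,v_2,v_4] − [v_0,v_2,v_3],
  ∂[v_0,v_1,v_2,v_3] = [v_1,v_2,v_3] − [v_0,v_2,v_3] + [v_0,v_1,v_3] − [v_0,v_1,v_2].
The 10×5 boundary matrix has rank 4 and Smith normal form diag(1,1,1,1).

Reading off H_k = ker ∂_k / im ∂_{k+1}:

  H_0: rank C_0 − rank ∂_1 = 5 − 4 = 1, and the invariant factors of ∂_1 are all 1, so H_0 ≅ Z.
  H_1: rank ker ∂_1 − rank ∂_2 = (10 − 4) − 6 = 0, and the invariant factors of ∂_2 are all 1, so H_1 ≅ 0.
  H_2: rank ker ∂_2 − rank ∂_3 = (10 − 6) − 4 = 0, and the invariant factors of ∂_3 are all 1, so H_2 ≅ 0.
  H_3: rank ker ∂_3 − rank ∂_4 = (5 − 4) − 0 = 1, and there is no ∂_4, so H_3 ≅ Z.

As a check, the Euler characteristic is 5 − 10 + 10 − 5 = 0, which agrees with 1 − 0 + 0 − 1 = 0.

H_0 = Z,  H_1 = 0,  H_2 = 0,  H_3 = Z.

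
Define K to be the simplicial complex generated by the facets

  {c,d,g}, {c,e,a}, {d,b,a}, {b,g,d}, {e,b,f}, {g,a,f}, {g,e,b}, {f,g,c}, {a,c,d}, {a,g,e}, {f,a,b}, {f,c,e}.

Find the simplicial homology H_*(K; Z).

H_0 = Z,  H_1 = Z/2Z,  H_2 = 0.

Fix the vertex order a < b < c < d < e < f < g and write every simplex with vertices in increasing order. Then dim K = 2 and the simplices of K are:

  0-simplices (7): a, b, c, d, e, f, g
  1-simplices (18): ab, ac, ad, ae, af, ag, bd, be, bf, bg, cd, ce, cf, cg, dg, ef, eg, fg
  2-simplices (12): abd, abf, acd, ace, aeg, afg, bdg, bef, beg, cdg, cef, cfg

Hence C_0 ≅ Z^7, C_1 ≅ Z^18, C_2 ≅ Z^12.

The boundary map ∂_1: C_1 → C_0 maps an edge to its endpoints' difference, ∂[p,q] = q − p. For instance
  ∂cd = d − c.
As a 7×18 matrix over Z this has rank 6, with invariant factors (1,1,1,1,1,1).

∂_2: C_2 → C_1 maps a triangle to the signed sum of its edges. For instance
  ∂aeg = eg − ag + ae,
  ∂bef = ef − bf + be.
The resulting 18×12 matrix has rank 12, and its Smith normal form has invariant factors (1,1,1,1,1,1,1,1,1,1,1,2).

Computing H_k = (kernel of ∂_k) / (image of ∂_{k+1}):

  H_0: rank C_0 − rank ∂_1 = 7 − 6 = 1, and the invariant factors of ∂_1 are all 1, so H_0 ≅ Z.
  H_1: rank ker ∂_1 − rank ∂_2 = (18 − 6) − 12 = 0, and ∂_2 has invariant factor 2 > 1, so H_1 ≅ Z/2Z.
  H_2: rank ker ∂_2 − rank ∂_3 = (12 − 12) − 0 = 0, and there is no ∂_3, so H_2 ≅ 0.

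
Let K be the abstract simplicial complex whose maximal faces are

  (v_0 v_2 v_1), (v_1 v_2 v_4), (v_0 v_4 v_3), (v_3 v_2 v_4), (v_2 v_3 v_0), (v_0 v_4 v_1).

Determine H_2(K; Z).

Take the total order v_0 < v_1 < v_2 < v_3 < v_4 on the vertex set. Then K (dimension 2) consists of the simplices:

  0-simplices (5): [v_0], [v_1], [v_2], [v_3], [v_4]
  1-simplices (9): [v_0,v_1], [v_0,v_2], [v_0,v_3], [v_0,v_4], [v_1,v_2], [v_1,v_4], [v_2,v_3], [v_2,v_4], [v_3,v_4]
  2-simplices (6): [v_0,v_1,v_2], [v_0,v_1,v_4], [v_0,v_2,v_3], [v_0,v_3,v_4], [v_1,v_2,v_4], [v_2,v_3,v_4]

Hence C_0 ≅ Z^5, C_1 ≅ Z^9, C_2 ≅ Z^6.

Boundary ∂_1: C_1 → C_0 is given by ∂[p,q] = [q] − [p]. For instance
  ∂[v_0,v_4] = [v_4] − [v_0].
As a 5×9 matrix over Z this has rank 4, with invariant factors (1,1,1,1).

∂_2: C_2 → C_1 acts by ∂[p,q,r] = [q,r] − [p,r] + [p,q]. For instance
  ∂[v_0,v_1,v_4] = [v_1,v_4] − [v_0,v_4] + [v_0,v_1],
  ∂[v_0,v_2,v_3] = [v_2,v_3] − [v_0,v_3] + [v_0,v_2].
The resulting 9×6 matrix has rank 5, and its Smith normal form has invariant factors (1,1,1,1,1).

Reading off H_k = ker ∂_k / im ∂_{k+1}:

  H_2: rank ker ∂_2 − rank ∂_3 = (6 − 5) − 0 = 1, and there is no ∂_3, so H_2 = Z.

H_2 ≅ Z.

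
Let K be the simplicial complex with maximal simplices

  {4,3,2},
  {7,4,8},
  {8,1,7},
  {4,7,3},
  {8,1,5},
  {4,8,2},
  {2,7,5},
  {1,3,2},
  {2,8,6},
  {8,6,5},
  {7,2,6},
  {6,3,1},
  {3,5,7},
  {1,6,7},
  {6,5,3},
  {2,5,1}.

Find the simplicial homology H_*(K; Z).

H_0 ≅ Z,  H_1 ≅ Z^2,  H_2 ≅ Z.

Order the vertices as 1 < 2 < 3 < 4 < 5 < 6 < 7 < 8. Listing each simplex with vertices in this order, K has dimension 2 with simplices:

  0-simplices (8): [1], [2], [3], [4], [5], [6], [7], [8]
  1-simplices (24): (24 of them)
  2-simplices (16): [1,2,3], [1,2,5], [1,3,6], [1,5,8], [1,6,7], [1,7,8], [2,3,4], [2,4,8], [2,5,7], [2,6,7], [2,6,8], [3,4,7], [3,5,6], [3,5,7], [4,7,8], [5,6,8]

so the chain groups are C_0 ≅ Z^8, C_1 ≅ Z^24, C_2 ≅ Z^16.

Boundary ∂_1: C_1 → C_0 is given by ∂[p,q] = [q] − [p].
The resulting 8×24 matrix has rank 7, and its Smith normal form has invariant factors (1,1,1,1,1,1,1).

∂_2: C_2 → C_1 acts by ∂[p,q,r] = [q,r] − [p,r] + [p,q]. For instance
  ∂[1,2,5] = [2,5] − [1,5] + [1,2],
  ∂[2,6,8] = [6,8] − [2,8] + [2,6].
The 24×16 boundary matrix has rank 15 and Smith normal form diag(1,1,1,1,1,1,1,1,1,1,1,1,1,1,1).

Computing H_k = (kernel of ∂_k) / (image of ∂_{k+1}):

  H_0: rank C_0 − rank ∂_1 = 8 − 7 = 1, and the invariant factors of ∂_1 are all 1, so H_0 ≅ Z.
  H_1: rank ker ∂_1 − rank ∂_2 = (24 − 7) − 15 = 2, and the invariant factors of ∂_2 are all 1, so H_1 ≅ Z^2.
  H_2: rank ker ∂_2 − rank ∂_3 = (16 − 15) − 0 = 1, and there is no ∂_3, so H_2 ≅ Z.

(K is a triangulation of the torus T^2.)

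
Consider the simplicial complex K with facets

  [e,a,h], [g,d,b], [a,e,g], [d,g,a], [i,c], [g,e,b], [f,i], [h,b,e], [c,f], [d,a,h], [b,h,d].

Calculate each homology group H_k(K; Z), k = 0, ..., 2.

H_0 = Z^2,  H_1 = Z,  H_2 = Z.

Fix the vertex order a < b < c < d < e < f < g < h < i and write every simplex with vertices in increasing order. Then dim K = 2 and the simplices of K are:

  0-simplices (9): a, b, c, d, e, f, g, h, i
  1-simplices (15): ad, ae, ag, ah, bd, be, bg, bh, cf, ci, dg, dh, eg, eh, fi
  2-simplices (8): adg, adh, aeg, aeh, bdg, bdh, beg, beh

giving chain groups C_0 ≅ Z^9, C_1 ≅ Z^15, C_2 ≅ Z^8.

The boundary map ∂_1: C_1 → C_0 maps an edge to its endpoints' difference, ∂[p,q] = q − p. For instance
  ∂ad = d − a.
The resulting 9×15 matrix has rank 7, and its Smith normal form has invariant factors (1,1,1,1,1,1,1).

Boundary ∂_2: C_2 → C_1 maps a triangle to the signed sum of its edges. For instance
  ∂beh = eh − bh + be,
  ∂aeg = eg − ag + ae.
As a 15×8 matrix over Z this has rank 7, with invariant factors (1,1,1,1,1,1,1).

Now H_k = ker ∂_k / im ∂_{k+1}, so:

  H_0: rank C_0 − rank ∂_1 = 9 − 7 = 2, and the invariant factors of ∂_1 are all 1, so H_0 = Z^2.
  H_1: rank ker ∂_1 − rank ∂_2 = (15 − 7) − 7 = 1, and the invariant factors of ∂_2 are all 1, so H_1 = Z.
  H_2: rank ker ∂_2 − rank ∂_3 = (8 − 7) − 0 = 1, and there is no ∂_3, so H_2 = Z.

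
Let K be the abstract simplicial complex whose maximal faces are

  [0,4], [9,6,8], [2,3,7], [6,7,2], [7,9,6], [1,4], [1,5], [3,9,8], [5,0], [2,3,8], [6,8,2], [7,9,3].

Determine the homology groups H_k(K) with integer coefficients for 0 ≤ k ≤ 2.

H_0 = Z^2,  H_1 = Z,  H_2 = Z.

Take the total order 0 < 1 < 2 < 3 < 4 < 5 < 6 < 7 < 8 < 9 on the vertex set. Then K (dimension 2) consists of the simplices:

  0-simplices (10): [0], [1], [2], [3], [4], [5], [6], [7], [8], [9]
  1-simplices (16): [0,4], [0,5], [1,4], [1,5], [2,3], [2,6], [2,7], [2,8], [3,7], [3,8], [3,9], [6,7], [6,8], [6,9], [7,9], [8,9]
  2-simplices (8): [2,3,7], [2,3,8], [2,6,7], [2,6,8], [3,7,9], [3,8,9], [6,7,9], [6,8,9]

giving chain groups C_0 ≅ Z^10, C_1 ≅ Z^16, C_2 ≅ Z^8.

Boundary ∂_1: C_1 → C_0 is given by ∂[p,q] = [q] − [p]. For instance
  ∂[2,6] = [6] − [2].
This gives a 10×16 integer matrix of rank 8; reducing to Smith normal form yields diagonal entries (1,1,1,1,1,1,1,1).

The boundary map ∂_2: C_2 → C_1 sends each 2-simplex [p,q,r] to [q,r] − [p,r] + [p,q]. For instance
  ∂[2,6,7] = [6,7] − [2,7] + [2,6],
  ∂[2,3,7] = [3,7] − [2,7] + [2,3].
The 16×8 boundary matrix has rank 7 and Smith normal form diag(1,1,1,1,1,1,1).

Reading off H_k = ker ∂_k / im ∂_{k+1}:

  H_0: rank C_0 − rank ∂_1 = 10 − 8 = 2, and the invariant factors of ∂_1 are all 1, so H_0 = Z^2.
  H_1: rank ker ∂_1 − rank ∂_2 = (16 − 8) − 7 = 1, and the invariant factors of ∂_2 are all 1, so H_1 = Z.
  H_2: rank ker ∂_2 − rank ∂_3 = (8 − 7) − 0 = 1, and there is no ∂_3, so H_2 = Z.

(K is a triangulation of the disjoint union of the 2-sphere S^2 and the circle S^1.)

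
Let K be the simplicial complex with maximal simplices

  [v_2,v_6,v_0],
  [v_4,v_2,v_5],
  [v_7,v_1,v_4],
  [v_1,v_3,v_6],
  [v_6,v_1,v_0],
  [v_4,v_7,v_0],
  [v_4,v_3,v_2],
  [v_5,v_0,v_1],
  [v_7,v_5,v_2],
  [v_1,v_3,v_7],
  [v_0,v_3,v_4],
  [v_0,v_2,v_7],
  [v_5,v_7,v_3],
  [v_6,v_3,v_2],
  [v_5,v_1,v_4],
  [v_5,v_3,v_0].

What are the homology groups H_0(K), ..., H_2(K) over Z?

H_0 = Z,  H_1 = Z^2,  H_2 = Z.

K has 8 vertices, 24 edges, 16 triangles.
rank ∂_0 = 0, rank ∂_1 = 7 ⇒ b_0 = 8 − 0 − 7 = 1; all invariant factors of ∂_1 are 1 so no torsion. So H_0 = Z.
rank ∂_1 = 7, rank ∂_2 = 15 ⇒ b_1 = 24 − 7 − 15 = 2; all invariant factors of ∂_2 are 1 so no torsion. So H_1 = Z^2.
rank ∂_2 = 15, rank ∂_3 = 0 ⇒ b_2 = 16 − 15 − 0 = 1. So H_2 = Z.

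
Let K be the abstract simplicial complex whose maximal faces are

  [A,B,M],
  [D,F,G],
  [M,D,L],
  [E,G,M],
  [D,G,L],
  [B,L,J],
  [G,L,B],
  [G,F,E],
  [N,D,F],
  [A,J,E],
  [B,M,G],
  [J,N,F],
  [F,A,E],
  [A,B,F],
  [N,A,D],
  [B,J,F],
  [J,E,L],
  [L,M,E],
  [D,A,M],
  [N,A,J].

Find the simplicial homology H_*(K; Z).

H_0 ≅ Z,  H_1 ≅ Z ⊕ Z/2,  H_2 = 0.

Take the total order A < B < D < E < F < G < J < L < M < N on the vertex set. Then K (dimension 2) consists of the simplices:

  0-simplices (10): A, B, D, E, F, G, J, L, M, N
  1-simplices (30): AB, AD, AE, AF, AJ, AM, AN, BF, BG, BJ, BL, BM, DF, DG, DL, DM, DN, EF, EG, EJ, EL, EM, FG, FJ, FN, GL, GM, JL, JN, LM
  2-simplices (20): ABF, ABM, ADM, ADN, AEF, AEJ, AJN, BFJ, BGL, BGM, BJL, DFG, DFN, DGL, DLM, EFG, EGM, EJL, ELM, FJN

giving chain groups C_0 ≅ Z^10, C_1 ≅ Z^30, C_2 ≅ Z^20.

Boundary ∂_1: C_1 → C_0 sends each edge [p,q] (with p < q) to q − p.
The resulting 10×30 matrix has rank 9, and its Smith normal form has invariant factors (1,1,1,1,1,1,1,1,1).

The boundary map ∂_2: C_2 → C_1 sends each 2-simplex [p,q,r] to [q,r] − [p,r] + [p,q]. For instance
  ∂EFG = FG − EG + EF,
  ∂BGL = GL − BL + BG.
As a 30×20 matrix over Z this has rank 20, with invariant factors (1,1,1,1,1,1,1,1,1,1,1,1,1,1,1,1,1,1,1,2).

Now H_k = ker ∂_k / im ∂_{k+1}, so:

  H_0: rank C_0 − rank ∂_1 = 10 − 9 = 1, and the invariant factors of ∂_1 are all 1, so H_0 ≅ Z.
  H_1: rank ker ∂_1 − rank ∂_2 = (30 − 9) − 20 = 1, and ∂_2 has invariant factor 2 > 1, so H_1 ≅ Z ⊕ Z/2.
  H_2: rank ker ∂_2 − rank ∂_3 = (20 − 20) − 0 = 0, and there is no ∂_3, so H_2 ≅ 0.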